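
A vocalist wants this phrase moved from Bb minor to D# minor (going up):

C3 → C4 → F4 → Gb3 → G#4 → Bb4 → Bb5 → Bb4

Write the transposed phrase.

E#3 E#4 A#4 B3 B##4 D#5 D#6 D#5

Bb minor to D# minor up is an augmented third, so every note moves up by that interval.
C3 becomes E#3
C4 becomes E#4
F4 becomes A#4
Gb3 becomes B3
G#4 becomes B##4
Bb4 becomes D#5
Bb5 becomes D#6
Bb4 becomes D#5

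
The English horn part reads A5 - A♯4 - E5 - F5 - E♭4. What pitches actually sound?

D5 D#4 A4 Bb4 Ab3

The English horn sounds a perfect fifth below written, so transpose each written note down a perfect fifth.
A5 → D5
A#4 → D#4
E5 → A4
F5 → Bb4
Eb4 → Ab3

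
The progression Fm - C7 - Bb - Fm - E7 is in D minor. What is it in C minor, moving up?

D minor up to C minor is a minor seventh; each chord root moves by that interval while the quality stays the same.
Fm: root F up a minor seventh → Eb, giving Ebm.
C7: root C up a minor seventh → Bb, giving Bb7.
Bb: root Bb up a minor seventh → Ab, giving Ab.
Fm: root F up a minor seventh → Eb, giving Ebm.
E7: root E up a minor seventh → D, giving D7.

Ebm Bb7 Ab Ebm D7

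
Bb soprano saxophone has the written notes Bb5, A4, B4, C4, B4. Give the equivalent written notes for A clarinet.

First find concert pitch: the Bb soprano saxophone sounds a major second below written, so Bb5 A4 B4 C4 B4 sounds Ab5 G4 A4 Bb3 A4.
Then write for A clarinet: it sounds a minor third below written, so the part must be a minor third above concert.
Ab5 → Cb6
G4 → Bb4
A4 → C5
Bb3 → Db4
A4 → C5

Cb6 Bb4 C5 Db4 C5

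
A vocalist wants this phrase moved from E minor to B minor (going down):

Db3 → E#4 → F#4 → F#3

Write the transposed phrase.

Ab2 B#3 C#4 C#3

E minor to B minor down is a perfect fourth, so every note moves down by that interval.
Db3 to Ab2
E#4 to B#3
F#4 to C#4
F#3 to C#3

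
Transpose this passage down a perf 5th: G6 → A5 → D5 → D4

C6 D5 G4 G3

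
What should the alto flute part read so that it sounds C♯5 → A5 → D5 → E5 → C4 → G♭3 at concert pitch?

The alto flute sounds a perfect fourth below written, so the written part must be a perfect fourth above concert — transpose each note up.
C#5 to F#5
A5 to D6
D5 to G5
E5 to A5
C4 to F4
Gb3 to Cb4

F#5 D6 G5 A5 F4 Cb4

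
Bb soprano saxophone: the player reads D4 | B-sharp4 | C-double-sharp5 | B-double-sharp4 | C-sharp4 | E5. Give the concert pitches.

Written C4 on the Bb soprano saxophone sounds as Bb3, a major second lower; apply that shift to every note.
D4 becomes C4
B#4 becomes A#4
C##5 becomes B#4
B##4 becomes A##4
C#4 becomes B3
E5 becomes D5

C4 A#4 B#4 A##4 B3 D5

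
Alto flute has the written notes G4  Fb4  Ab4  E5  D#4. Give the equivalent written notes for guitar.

D5 Cb5 Eb5 B5 A#4

First find concert pitch: the alto flute sounds a perfect fourth below written, so G4 Fb4 Ab4 E5 D#4 sounds D4 Cb4 Eb4 B4 A#3.
Then write for guitar: it sounds a perfect octave below written, so the part must be a perfect octave above concert.
D4 → D5
Cb4 → Cb5
Eb4 → Eb5
B4 → B5
A#3 → A#4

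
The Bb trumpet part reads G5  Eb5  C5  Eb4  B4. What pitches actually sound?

F5 Db5 Bb4 Db4 A4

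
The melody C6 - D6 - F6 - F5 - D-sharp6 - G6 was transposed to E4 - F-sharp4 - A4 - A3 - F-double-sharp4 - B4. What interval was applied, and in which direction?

From C6 to E4 is 13 letter names — a thirteenth of some quality.
E4 to C6 is 20 semitones, which makes it a minor thirteenth; the second version is lower, so the direction is down.
Checking another pair — G6 → B4 — gives the same interval.

down a minor thirteenth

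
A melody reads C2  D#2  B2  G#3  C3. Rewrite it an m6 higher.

Ab2 B2 G3 E4 Ab3

C2 → Ab2
D#2 → B2
B2 → G3
G#3 → E4
C3 → Ab3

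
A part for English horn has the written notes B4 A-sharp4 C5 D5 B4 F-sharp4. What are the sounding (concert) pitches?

E4 D#4 F4 G4 E4 B3

Written C4 on the English horn sounds as F3, a perfect fifth lower; apply that shift to every note.
B4 gives E4
A#4 gives D#4
C5 gives F4
D5 gives G4
B4 gives E4
F#4 gives B3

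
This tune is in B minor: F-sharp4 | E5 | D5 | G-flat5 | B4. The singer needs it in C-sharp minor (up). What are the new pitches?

B minor to C-sharp minor up is a major second, so every note moves up by that interval.
F#4 to G#4
E5 to F#5
D5 to E5
Gb5 to Ab5
B4 to C#5

G#4 F#5 E5 Ab5 C#5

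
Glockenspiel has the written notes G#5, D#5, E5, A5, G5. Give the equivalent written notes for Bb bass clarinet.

First find concert pitch: the glockenspiel sounds a perfect fifteenth above written, so G#5 D#5 E5 A5 G5 sounds G#7 D#7 E7 A7 G7.
Then write for Bb bass clarinet: it sounds a major ninth below written, so the part must be a major ninth above concert.
G#7 → A#8
D#7 → E#8
E7 → F#8
A7 → B8
G7 → A8

A#8 E#8 F#8 B8 A8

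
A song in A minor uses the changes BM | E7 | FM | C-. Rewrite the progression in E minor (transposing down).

A minor down to E minor is a perfect fourth; each chord root moves by that interval while the quality stays the same.
BM: root B down a perfect fourth → F#, giving F#M.
E7: root E down a perfect fourth → B, giving B7.
FM: root F down a perfect fourth → C, giving CM.
C-: root C down a perfect fourth → G, giving G-.

F#M B7 CM G-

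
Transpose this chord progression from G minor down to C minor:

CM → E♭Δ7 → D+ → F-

FM AbΔ7 G+ Bb-

G minor down to C minor is a perfect fifth; each chord root moves by that interval while the quality stays the same.
CM: root C down a perfect fifth → F, giving FM.
E♭Δ7: root E♭ down a perfect fifth → Ab, giving AbΔ7.
D+: root D down a perfect fifth → G, giving G+.
F-: root F down a perfect fifth → Bb, giving Bb-.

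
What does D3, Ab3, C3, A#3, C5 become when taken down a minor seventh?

E2 Bb2 D2 B#2 D4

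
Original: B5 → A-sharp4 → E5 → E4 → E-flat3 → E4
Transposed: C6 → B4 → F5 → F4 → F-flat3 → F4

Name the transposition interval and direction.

Take the first pair: B5 → C6. B to C spans 2 letter names, so the interval is some kind of second.
B5 to C6 is 1 semitone, which makes it a minor second; the second version is higher, so the direction is up.
Checking another pair — E4 → F4 — gives the same interval.

up a minor second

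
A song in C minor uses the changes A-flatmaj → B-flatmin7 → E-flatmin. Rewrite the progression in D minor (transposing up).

Bbmaj Cmin7 Fmin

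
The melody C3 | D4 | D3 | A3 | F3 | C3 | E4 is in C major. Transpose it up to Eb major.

Eb3 F4 F3 C4 Ab3 Eb3 G4

C major to Eb major up is a minor third, so every note moves up by that interval.
C3 gives Eb3
D4 gives F4
D3 gives F3
A3 gives C4
F3 gives Ab3
C3 gives Eb3
E4 gives G4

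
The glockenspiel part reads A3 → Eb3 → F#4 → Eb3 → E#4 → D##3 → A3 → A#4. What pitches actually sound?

The glockenspiel sounds a perfect fifteenth above written, so transpose each written note up a perfect fifteenth.
A3 -> A5
Eb3 -> Eb5
F#4 -> F#6
Eb3 -> Eb5
E#4 -> E#6
D##3 -> D##5
A3 -> A5
A#4 -> A#6

A5 Eb5 F#6 Eb5 E#6 D##5 A5 A#6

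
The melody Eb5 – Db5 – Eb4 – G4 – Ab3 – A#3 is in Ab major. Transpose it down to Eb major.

Bb4 Ab4 Bb3 D4 Eb3 E#3

From Ab down to Eb is a perfect fourth; apply that to each pitch.
Eb5 to Bb4
Db5 to Ab4
Eb4 to Bb3
G4 to D4
Ab3 to Eb3
A#3 to E#3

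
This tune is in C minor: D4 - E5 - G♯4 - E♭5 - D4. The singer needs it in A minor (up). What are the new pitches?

B4 C#6 E#5 C6 B4

C minor to A minor up is a major sixth, so every note moves up by that interval.
D4 -> B4
E5 -> C#6
G#4 -> E#5
Eb5 -> C6
D4 -> B4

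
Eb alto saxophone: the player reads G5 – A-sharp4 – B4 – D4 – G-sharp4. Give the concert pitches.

Bb4 C#4 D4 F3 B3

The Eb alto saxophone sounds a major sixth below written, so transpose each written note down a major sixth.
G5 → Bb4
A#4 → C#4
B4 → D4
D4 → F3
G#4 → B3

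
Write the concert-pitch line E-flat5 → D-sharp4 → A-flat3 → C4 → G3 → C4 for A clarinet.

Written C4 sounds as A3 on the A clarinet, so concert pitches are written a minor third up.
Eb5 to Gb5
D#4 to F#4
Ab3 to Cb4
C4 to Eb4
G3 to Bb3
C4 to Eb4

Gb5 F#4 Cb4 Eb4 Bb3 Eb4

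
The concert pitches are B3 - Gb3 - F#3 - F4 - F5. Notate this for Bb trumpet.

C#4 Ab3 G#3 G4 G5

The Bb trumpet sounds a major second below written, so the written part must be a major second above concert — transpose each note up.
B3 → C#4
Gb3 → Ab3
F#3 → G#3
F4 → G4
F5 → G5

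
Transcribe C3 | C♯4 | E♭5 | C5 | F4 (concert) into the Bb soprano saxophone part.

Written C4 sounds as Bb3 on the Bb soprano saxophone, so concert pitches are written a major second up.
C3 becomes D3
C#4 becomes D#4
Eb5 becomes F5
C5 becomes D5
F4 becomes G4

D3 D#4 F5 D5 G4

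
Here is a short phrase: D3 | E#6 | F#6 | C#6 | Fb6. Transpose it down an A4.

Ab2 B5 C6 G5 Cbb6

D3: a fourth down reaches A, and 6 semitones makes it Ab2.
E#6 down an augmented fourth is B5.
F#6 down an augmented fourth is C6.
C#6 down an augmented fourth is G5.
Fb6: a fourth down reaches C, and 6 semitones makes it Cbb6.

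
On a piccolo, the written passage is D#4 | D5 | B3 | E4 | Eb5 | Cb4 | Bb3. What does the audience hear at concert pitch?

D#5 D6 B4 E5 Eb6 Cb5 Bb4

Written C4 on the piccolo sounds as C5, a perfect octave higher; apply that shift to every note.
D#4 → D#5
D5 → D6
B3 → B4
E4 → E5
Eb5 → Eb6
Cb4 → Cb5
Bb3 → Bb4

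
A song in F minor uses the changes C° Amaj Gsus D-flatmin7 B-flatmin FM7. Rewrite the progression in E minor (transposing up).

B° G#maj F#sus Cmin7 Amin EM7

F minor up to E minor is a major seventh; each chord root moves by that interval while the quality stays the same.
C°: root C up a major seventh → B, giving B°.
Amaj: root A up a major seventh → G#, giving G#maj.
Gsus: root G up a major seventh → F#, giving F#sus.
D-flatmin7: root D-flat up a major seventh → C, giving Cmin7.
B-flatmin: root B-flat up a major seventh → A, giving Amin.
FM7: root F up a major seventh → E, giving EM7.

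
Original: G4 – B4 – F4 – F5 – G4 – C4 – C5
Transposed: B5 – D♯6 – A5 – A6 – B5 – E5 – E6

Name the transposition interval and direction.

up a major tenth

From G4 to B5 is 10 letter names — a tenth of some quality.
G4 to B5 is 16 semitones, which makes it a major tenth; the second version is higher, so the direction is up.
Checking another pair — C5 → E6 — gives the same interval.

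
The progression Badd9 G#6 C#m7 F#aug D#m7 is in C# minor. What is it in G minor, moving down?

C# minor down to G minor is an augmented fourth; each chord root moves by that interval while the quality stays the same.
Badd9: root B down an augmented fourth → F, giving Fadd9.
G#6: root G# down an augmented fourth → D, giving D6.
C#m7: root C# down an augmented fourth → G, giving Gm7.
F#aug: root F# down an augmented fourth → C, giving Caug.
D#m7: root D# down an augmented fourth → A, giving Am7.

Fadd9 D6 Gm7 Caug Am7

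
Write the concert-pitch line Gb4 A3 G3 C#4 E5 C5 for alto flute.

Written C4 sounds as G3 on the alto flute, so concert pitches are written a perfect fourth up.
Gb4 -> Cb5
A3 -> D4
G3 -> C4
C#4 -> F#4
E5 -> A5
C5 -> F5

Cb5 D4 C4 F#4 A5 F5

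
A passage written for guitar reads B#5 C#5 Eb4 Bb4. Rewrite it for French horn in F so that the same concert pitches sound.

First find concert pitch: the guitar sounds a perfect octave below written, so B#5 C#5 Eb4 Bb4 sounds B#4 C#4 Eb3 Bb3.
Then write for French horn in F: it sounds a perfect fifth below written, so the part must be a perfect fifth above concert.
B#4 → F##5
C#4 → G#4
Eb3 → Bb3
Bb3 → F4

F##5 G#4 Bb3 F4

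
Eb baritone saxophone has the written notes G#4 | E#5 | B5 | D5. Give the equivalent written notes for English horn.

First find concert pitch: the Eb baritone saxophone sounds a major thirteenth below written, so G#4 E#5 B5 D5 sounds B2 G#3 D4 F3.
Then write for English horn: it sounds a perfect fifth below written, so the part must be a perfect fifth above concert.
B2 → F#3
G#3 → D#4
D4 → A4
F3 → C4

F#3 D#4 A4 C4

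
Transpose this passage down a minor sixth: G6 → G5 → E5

A minor sixth down from G6 gives B5.
G5 down a minor sixth is B4.
E5: a sixth down reaches G, and 8 semitones makes it G#4.

B5 B4 G#4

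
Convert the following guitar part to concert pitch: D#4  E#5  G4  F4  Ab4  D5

D#3 E#4 G3 F3 Ab3 D4

The guitar sounds a perfect octave below written, so transpose each written note down a perfect octave.
D#4 -> D#3
E#5 -> E#4
G4 -> G3
F4 -> F3
Ab4 -> Ab3
D5 -> D4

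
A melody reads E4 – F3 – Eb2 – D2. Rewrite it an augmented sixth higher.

C##5 D#4 C#3 B#2

An augmented sixth up from E4 gives C##5.
F3 up an augmented sixth is D#4.
Eb2 up an augmented sixth is C#3.
An augmented sixth up from D2 gives B#2.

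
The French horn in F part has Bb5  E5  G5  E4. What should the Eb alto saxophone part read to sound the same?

First find concert pitch: the French horn in F sounds a perfect fifth below written, so Bb5 E5 G5 E4 sounds Eb5 A4 C5 A3.
Then write for Eb alto saxophone: it sounds a major sixth below written, so the part must be a major sixth above concert.
Eb5 → C6
A4 → F#5
C5 → A5
A3 → F#4

C6 F#5 A5 F#4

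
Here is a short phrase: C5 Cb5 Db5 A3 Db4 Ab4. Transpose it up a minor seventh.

Bb5 Bbb5 Cb6 G4 Cb5 Gb5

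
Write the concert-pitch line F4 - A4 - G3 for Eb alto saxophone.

D5 F#5 E4

The Eb alto saxophone sounds a major sixth below written, so the written part must be a major sixth above concert — transpose each note up.
F4 → D5
A4 → F#5
G3 → E4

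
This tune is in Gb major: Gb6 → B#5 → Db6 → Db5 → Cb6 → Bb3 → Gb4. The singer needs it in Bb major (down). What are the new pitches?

Bb5 D##5 F5 F4 Eb5 D3 Bb3

Gb major to Bb major down is a minor sixth, so every note moves down by that interval.
Gb6 to Bb5
B#5 to D##5
Db6 to F5
Db5 to F4
Cb6 to Eb5
Bb3 to D3
Gb4 to Bb3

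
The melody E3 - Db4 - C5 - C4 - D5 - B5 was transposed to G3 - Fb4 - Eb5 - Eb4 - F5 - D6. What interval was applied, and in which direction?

up a minor third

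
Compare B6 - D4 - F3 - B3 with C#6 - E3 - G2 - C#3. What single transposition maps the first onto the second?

Take the first pair: B6 → C#6. B to C spans 7 letter names, so the interval is some kind of seventh.
C#6 to B6 is 10 semitones, which makes it a minor seventh; the second version is lower, so the direction is down.
Checking another pair — B3 → C#3 — gives the same interval.

down a minor seventh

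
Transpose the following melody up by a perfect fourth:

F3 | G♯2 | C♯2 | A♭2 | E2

Bb3 C#3 F#2 Db3 A2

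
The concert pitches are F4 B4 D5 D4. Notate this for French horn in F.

C5 F#5 A5 A4

Written C4 sounds as F3 on the French horn in F, so concert pitches are written a perfect fifth up.
F4 gives C5
B4 gives F#5
D5 gives A5
D4 gives A4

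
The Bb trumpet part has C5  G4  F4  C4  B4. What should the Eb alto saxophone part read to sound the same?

First find concert pitch: the Bb trumpet sounds a major second below written, so C5 G4 F4 C4 B4 sounds Bb4 F4 Eb4 Bb3 A4.
Then write for Eb alto saxophone: it sounds a major sixth below written, so the part must be a major sixth above concert.
Bb4 → G5
F4 → D5
Eb4 → C5
Bb3 → G4
A4 → F#5

G5 D5 C5 G4 F#5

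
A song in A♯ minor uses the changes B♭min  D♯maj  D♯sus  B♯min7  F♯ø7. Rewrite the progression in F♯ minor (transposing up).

Gbmin Bmaj Bsus G#min7 Dø7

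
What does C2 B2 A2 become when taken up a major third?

E2 D#3 C#3

C2: a third up reaches E, and 4 semitones makes it E2.
B2 up a major third is D#3.
A major third up from A2 gives C#3.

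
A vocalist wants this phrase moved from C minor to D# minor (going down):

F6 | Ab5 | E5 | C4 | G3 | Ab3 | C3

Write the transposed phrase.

From C down to D# is a diminished seventh; apply that to each pitch.
F6 → G#5
Ab5 → B4
E5 → F##4
C4 → D#3
G3 → A#2
Ab3 → B2
C3 → D#2

G#5 B4 F##4 D#3 A#2 B2 D#2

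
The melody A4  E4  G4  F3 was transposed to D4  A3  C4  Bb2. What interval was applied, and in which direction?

down a perfect fifth

From A4 to D4 is 5 letter names — a fifth of some quality.
D4 to A4 is 7 semitones, which makes it a perfect fifth; the second version is lower, so the direction is down.
Checking another pair — F3 → Bb2 — gives the same interval.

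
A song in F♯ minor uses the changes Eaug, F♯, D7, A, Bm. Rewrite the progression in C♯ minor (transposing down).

Baug C# A7 E F#m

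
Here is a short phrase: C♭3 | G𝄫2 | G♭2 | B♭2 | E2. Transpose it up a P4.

Cb3 up a perfect fourth is Fb3.
Gbb2 up a perfect fourth is Cbb3.
Gb2: a fourth up reaches C, and 5 semitones makes it Cb3.
A perfect fourth up from Bb2 gives Eb3.
A perfect fourth up from E2 gives A2.

Fb3 Cbb3 Cb3 Eb3 A2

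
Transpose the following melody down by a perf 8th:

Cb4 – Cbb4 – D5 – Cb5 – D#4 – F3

Cb3 Cbb3 D4 Cb4 D#3 F2

Cb4 -> Cb3
Cbb4 -> Cbb3
D5 -> D4
Cb5 -> Cb4
D#4 -> D#3
F3 -> F2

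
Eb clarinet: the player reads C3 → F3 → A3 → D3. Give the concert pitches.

Eb3 Ab3 C4 F3

The Eb clarinet sounds a minor third above written, so transpose each written note up a minor third.
C3 -> Eb3
F3 -> Ab3
A3 -> C4
D3 -> F3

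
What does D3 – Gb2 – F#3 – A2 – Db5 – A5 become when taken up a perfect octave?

D3 becomes D4
Gb2 becomes Gb3
F#3 becomes F#4
A2 becomes A3
Db5 becomes Db6
A5 becomes A6

D4 Gb3 F#4 A3 Db6 A6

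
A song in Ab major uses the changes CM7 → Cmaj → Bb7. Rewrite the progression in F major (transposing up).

AM7 Amaj G7

Ab major up to F major is a major sixth; each chord root moves by that interval while the quality stays the same.
CM7: root C up a major sixth → A, giving AM7.
Cmaj: root C up a major sixth → A, giving Amaj.
Bb7: root Bb up a major sixth → G, giving G7.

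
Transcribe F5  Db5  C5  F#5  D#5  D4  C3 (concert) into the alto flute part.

Bb5 Gb5 F5 B5 G#5 G4 F3

The alto flute sounds a perfect fourth below written, so the written part must be a perfect fourth above concert — transpose each note up.
F5 becomes Bb5
Db5 becomes Gb5
C5 becomes F5
F#5 becomes B5
D#5 becomes G#5
D4 becomes G4
C3 becomes F3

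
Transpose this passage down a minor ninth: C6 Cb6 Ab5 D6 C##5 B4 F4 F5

B4 Bb4 G4 C#5 B##3 A#3 E3 E4

C6 down a minor ninth is B4.
Cb6: a ninth down reaches B, and 13 semitones makes it Bb4.
A minor ninth down from Ab5 gives G4.
A minor ninth down from D6 gives C#5.
A minor ninth down from C##5 gives B##3.
A minor ninth down from B4 gives A#3.
F4 down a minor ninth is E3.
A minor ninth down from F5 gives E4.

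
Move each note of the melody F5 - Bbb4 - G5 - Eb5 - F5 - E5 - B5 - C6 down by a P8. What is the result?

F4 Bbb3 G4 Eb4 F4 E4 B4 C5

A perfect octave down from F5 gives F4.
Bbb4 down a perfect octave is Bbb3.
G5: an octave down reaches G, and 12 semitones makes it G4.
Eb5: an octave down reaches E, and 12 semitones makes it Eb4.
F5 down a perfect octave is F4.
E5: an octave down reaches E, and 12 semitones makes it E4.
B5: an octave down reaches B, and 12 semitones makes it B4.
A perfect octave down from C6 gives C5.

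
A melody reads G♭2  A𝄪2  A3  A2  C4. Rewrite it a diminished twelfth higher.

Dbb4 E#4 Eb5 Eb4 Gb5

Gb2 up a diminished twelfth is Dbb4.
A diminished twelfth up from A##2 gives E#4.
A3: a twelfth up reaches E, and 18 semitones makes it Eb5.
A diminished twelfth up from A2 gives Eb4.
C4: a twelfth up reaches G, and 18 semitones makes it Gb5.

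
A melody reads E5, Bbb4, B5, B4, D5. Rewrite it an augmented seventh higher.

E5: a seventh up reaches D, and 12 semitones makes it D##6.
An augmented seventh up from Bbb4 gives A5.
B5 up an augmented seventh is A##6.
An augmented seventh up from B4 gives A##5.
D5: a seventh up reaches C, and 12 semitones makes it C##6.

D##6 A5 A##6 A##5 C##6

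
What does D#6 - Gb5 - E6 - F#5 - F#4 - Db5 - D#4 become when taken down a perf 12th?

G#4 Cb4 A4 B3 B2 Gb3 G#2

D#6 to G#4
Gb5 to Cb4
E6 to A4
F#5 to B3
F#4 to B2
Db5 to Gb3
D#4 to G#2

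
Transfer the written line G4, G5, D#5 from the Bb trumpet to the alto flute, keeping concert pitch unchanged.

Bb4 Bb5 F#5

First find concert pitch: the Bb trumpet sounds a major second below written, so G4 G5 D#5 sounds F4 F5 C#5.
Then write for alto flute: it sounds a perfect fourth below written, so the part must be a perfect fourth above concert.
F4 → Bb4
F5 → Bb5
C#5 → F#5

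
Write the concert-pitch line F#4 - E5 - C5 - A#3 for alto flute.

Written C4 sounds as G3 on the alto flute, so concert pitches are written a perfect fourth up.
F#4 becomes B4
E5 becomes A5
C5 becomes F5
A#3 becomes D#4

B4 A5 F5 D#4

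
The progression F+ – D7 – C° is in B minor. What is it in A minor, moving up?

Eb+ C7 Bb°

B minor up to A minor is a minor seventh; each chord root moves by that interval while the quality stays the same.
F+: root F up a minor seventh → Eb, giving Eb+.
D7: root D up a minor seventh → C, giving C7.
C°: root C up a minor seventh → Bb, giving Bb°.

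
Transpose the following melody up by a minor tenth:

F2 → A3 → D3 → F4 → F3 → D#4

Ab3 C5 F4 Ab5 Ab4 F#5

F2 gives Ab3
A3 gives C5
D3 gives F4
F4 gives Ab5
F3 gives Ab4
D#4 gives F#5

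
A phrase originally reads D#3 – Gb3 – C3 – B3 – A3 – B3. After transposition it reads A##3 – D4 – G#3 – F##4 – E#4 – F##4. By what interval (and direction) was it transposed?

up an augmented fifth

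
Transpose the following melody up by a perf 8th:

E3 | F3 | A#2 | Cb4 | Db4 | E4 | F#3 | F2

E4 F4 A#3 Cb5 Db5 E5 F#4 F3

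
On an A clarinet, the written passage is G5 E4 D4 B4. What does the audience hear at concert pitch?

Written C4 on the A clarinet sounds as A3, a minor third lower; apply that shift to every note.
G5 gives E5
E4 gives C#4
D4 gives B3
B4 gives G#4

E5 C#4 B3 G#4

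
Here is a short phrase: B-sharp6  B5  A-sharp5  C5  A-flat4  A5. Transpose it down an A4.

F#6 F5 E5 Gb4 Ebb4 Eb5

B#6 → F#6
B5 → F5
A#5 → E5
C5 → Gb4
Ab4 → Ebb4
A5 → Eb5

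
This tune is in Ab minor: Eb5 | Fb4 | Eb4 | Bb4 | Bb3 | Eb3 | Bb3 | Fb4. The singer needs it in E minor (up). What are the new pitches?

Ab minor to E minor up is an augmented fifth, so every note moves up by that interval.
Eb5 -> B5
Fb4 -> C5
Eb4 -> B4
Bb4 -> F#5
Bb3 -> F#4
Eb3 -> B3
Bb3 -> F#4
Fb4 -> C5

B5 C5 B4 F#5 F#4 B3 F#4 C5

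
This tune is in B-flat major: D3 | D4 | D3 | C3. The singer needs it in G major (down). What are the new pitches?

From B-flat down to G is a minor third; apply that to each pitch.
D3 gives B2
D4 gives B3
D3 gives B2
C3 gives A2

B2 B3 B2 A2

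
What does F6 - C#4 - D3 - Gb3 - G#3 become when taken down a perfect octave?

F5 C#3 D2 Gb2 G#2

F6 becomes F5
C#4 becomes C#3
D3 becomes D2
Gb3 becomes Gb2
G#3 becomes G#2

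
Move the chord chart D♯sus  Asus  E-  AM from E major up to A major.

E major up to A major is a perfect fourth; each chord root moves by that interval while the quality stays the same.
D♯sus: root D♯ up a perfect fourth → G#, giving G#sus.
Asus: root A up a perfect fourth → D, giving Dsus.
E-: root E up a perfect fourth → A, giving A-.
AM: root A up a perfect fourth → D, giving DM.

G#sus Dsus A- DM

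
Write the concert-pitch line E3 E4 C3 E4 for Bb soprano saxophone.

F#3 F#4 D3 F#4

The Bb soprano saxophone sounds a major second below written, so the written part must be a major second above concert — transpose each note up.
E3 → F#3
E4 → F#4
C3 → D3
E4 → F#4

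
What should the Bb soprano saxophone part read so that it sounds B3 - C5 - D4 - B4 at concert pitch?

C#4 D5 E4 C#5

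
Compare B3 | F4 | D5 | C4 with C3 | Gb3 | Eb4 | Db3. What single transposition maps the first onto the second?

down a major seventh

Take the first pair: B3 → C3. B to C spans 7 letter names, so the interval is some kind of seventh.
C3 to B3 is 11 semitones, which makes it a major seventh; the second version is lower, so the direction is down.
Checking another pair — C4 → Db3 — gives the same interval.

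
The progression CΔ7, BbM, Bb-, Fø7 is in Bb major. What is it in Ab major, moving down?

BbΔ7 AbM Ab- Ebø7

Bb major down to Ab major is a major second; each chord root moves by that interval while the quality stays the same.
CΔ7: root C down a major second → Bb, giving BbΔ7.
BbM: root Bb down a major second → Ab, giving AbM.
Bb-: root Bb down a major second → Ab, giving Ab-.
Fø7: root F down a major second → Eb, giving Ebø7.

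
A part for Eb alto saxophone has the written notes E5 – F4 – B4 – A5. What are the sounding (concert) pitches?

G4 Ab3 D4 C5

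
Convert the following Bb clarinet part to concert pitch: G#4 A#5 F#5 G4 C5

Written C4 on the Bb clarinet sounds as Bb3, a major second lower; apply that shift to every note.
G#4 to F#4
A#5 to G#5
F#5 to E5
G4 to F4
C5 to Bb4

F#4 G#5 E5 F4 Bb4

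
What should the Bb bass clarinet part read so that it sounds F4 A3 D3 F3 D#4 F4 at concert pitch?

Written C4 sounds as Bb2 on the Bb bass clarinet, so concert pitches are written a major ninth up.
F4 → G5
A3 → B4
D3 → E4
F3 → G4
D#4 → E#5
F4 → G5

G5 B4 E4 G4 E#5 G5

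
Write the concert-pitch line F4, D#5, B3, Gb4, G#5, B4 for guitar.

F5 D#6 B4 Gb5 G#6 B5

Written C4 sounds as C3 on the guitar, so concert pitches are written a perfect octave up.
F4 to F5
D#5 to D#6
B3 to B4
Gb4 to Gb5
G#5 to G#6
B4 to B5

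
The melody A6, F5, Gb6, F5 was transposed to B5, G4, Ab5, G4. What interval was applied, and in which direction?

Take the first pair: A6 → B5. A to B spans 7 letter names, so the interval is some kind of seventh.
B5 to A6 is 10 semitones, which makes it a minor seventh; the second version is lower, so the direction is down.
Checking another pair — F5 → G4 — gives the same interval.

down a minor seventh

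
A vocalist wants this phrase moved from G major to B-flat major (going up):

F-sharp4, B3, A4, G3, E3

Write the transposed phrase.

G major to B-flat major up is a minor third, so every note moves up by that interval.
F#4 → A4
B3 → D4
A4 → C5
G3 → Bb3
E3 → G3

A4 D4 C5 Bb3 G3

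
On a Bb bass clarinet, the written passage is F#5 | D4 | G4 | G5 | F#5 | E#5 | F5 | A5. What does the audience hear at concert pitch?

Written C4 on the Bb bass clarinet sounds as Bb2, a major ninth lower; apply that shift to every note.
F#5 → E4
D4 → C3
G4 → F3
G5 → F4
F#5 → E4
E#5 → D#4
F5 → Eb4
A5 → G4

E4 C3 F3 F4 E4 D#4 Eb4 G4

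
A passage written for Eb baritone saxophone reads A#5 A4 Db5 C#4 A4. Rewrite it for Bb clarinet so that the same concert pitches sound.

First find concert pitch: the Eb baritone saxophone sounds a major thirteenth below written, so A#5 A4 Db5 C#4 A4 sounds C#4 C3 Fb3 E2 C3.
Then write for Bb clarinet: it sounds a major second below written, so the part must be a major second above concert.
C#4 → D#4
C3 → D3
Fb3 → Gb3
E2 → F#2
C3 → D3

D#4 D3 Gb3 F#2 D3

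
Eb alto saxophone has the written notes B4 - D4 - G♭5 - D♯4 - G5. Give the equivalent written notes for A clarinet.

F4 Ab3 Dbb5 A3 Db5

First find concert pitch: the Eb alto saxophone sounds a major sixth below written, so B4 D4 G♭5 D♯4 G5 sounds D4 F3 Bbb4 F#3 Bb4.
Then write for A clarinet: it sounds a minor third below written, so the part must be a minor third above concert.
D4 → F4
F3 → Ab3
Bbb4 → Dbb5
F#3 → A3
Bb4 → Db5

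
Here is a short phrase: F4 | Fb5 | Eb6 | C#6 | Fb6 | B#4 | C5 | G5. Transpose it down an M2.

Eb4 Ebb5 Db6 B5 Ebb6 A#4 Bb4 F5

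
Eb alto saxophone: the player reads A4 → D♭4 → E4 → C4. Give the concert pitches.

Written C4 on the Eb alto saxophone sounds as Eb3, a major sixth lower; apply that shift to every note.
A4 gives C4
Db4 gives Fb3
E4 gives G3
C4 gives Eb3

C4 Fb3 G3 Eb3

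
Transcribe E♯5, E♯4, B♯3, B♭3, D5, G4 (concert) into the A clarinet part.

G#5 G#4 D#4 Db4 F5 Bb4

Written C4 sounds as A3 on the A clarinet, so concert pitches are written a minor third up.
E#5 → G#5
E#4 → G#4
B#3 → D#4
Bb3 → Db4
D5 → F5
G4 → Bb4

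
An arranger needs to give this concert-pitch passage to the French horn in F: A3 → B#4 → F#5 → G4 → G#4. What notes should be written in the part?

E4 F##5 C#6 D5 D#5

The French horn in F sounds a perfect fifth below written, so the written part must be a perfect fifth above concert — transpose each note up.
A3 gives E4
B#4 gives F##5
F#5 gives C#6
G4 gives D5
G#4 gives D#5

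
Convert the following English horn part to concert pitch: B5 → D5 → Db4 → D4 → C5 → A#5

The English horn sounds a perfect fifth below written, so transpose each written note down a perfect fifth.
B5 to E5
D5 to G4
Db4 to Gb3
D4 to G3
C5 to F4
A#5 to D#5

E5 G4 Gb3 G3 F4 D#5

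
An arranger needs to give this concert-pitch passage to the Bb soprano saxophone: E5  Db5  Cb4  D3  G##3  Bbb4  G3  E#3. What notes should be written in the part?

The Bb soprano saxophone sounds a major second below written, so the written part must be a major second above concert — transpose each note up.
E5 to F#5
Db5 to Eb5
Cb4 to Db4
D3 to E3
G##3 to A##3
Bbb4 to Cb5
G3 to A3
E#3 to F##3

F#5 Eb5 Db4 E3 A##3 Cb5 A3 F##3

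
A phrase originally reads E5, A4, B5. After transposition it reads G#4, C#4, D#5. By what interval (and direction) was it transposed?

From E5 to G#4 is 6 letter names — a sixth of some quality.
G#4 to E5 is 8 semitones, which makes it a minor sixth; the second version is lower, so the direction is down.
Checking another pair — B5 → D#5 — gives the same interval.

down a minor sixth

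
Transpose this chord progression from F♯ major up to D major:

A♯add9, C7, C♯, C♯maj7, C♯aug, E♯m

F♯ major up to D major is a minor sixth; each chord root moves by that interval while the quality stays the same.
A♯add9: root A♯ up a minor sixth → F#, giving F#add9.
C7: root C up a minor sixth → Ab, giving Ab7.
C♯: root C♯ up a minor sixth → A, giving A.
C♯maj7: root C♯ up a minor sixth → A, giving Amaj7.
C♯aug: root C♯ up a minor sixth → A, giving Aaug.
E♯m: root E♯ up a minor sixth → C#, giving C#m.

F#add9 Ab7 A Amaj7 Aaug C#m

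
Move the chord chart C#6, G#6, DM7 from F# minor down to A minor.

F# minor down to A minor is a major sixth; each chord root moves by that interval while the quality stays the same.
C#6: root C# down a major sixth → E, giving E6.
G#6: root G# down a major sixth → B, giving B6.
DM7: root D down a major sixth → F, giving FM7.

E6 B6 FM7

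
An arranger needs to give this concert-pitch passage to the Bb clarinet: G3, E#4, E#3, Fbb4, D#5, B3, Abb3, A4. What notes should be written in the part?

A3 F##4 F##3 Gbb4 E#5 C#4 Bbb3 B4

The Bb clarinet sounds a major second below written, so the written part must be a major second above concert — transpose each note up.
G3 gives A3
E#4 gives F##4
E#3 gives F##3
Fbb4 gives Gbb4
D#5 gives E#5
B3 gives C#4
Abb3 gives Bbb3
A4 gives B4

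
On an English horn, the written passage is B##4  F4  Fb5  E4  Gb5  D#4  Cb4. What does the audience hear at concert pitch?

E##4 Bb3 Bbb4 A3 Cb5 G#3 Fb3

Written C4 on the English horn sounds as F3, a perfect fifth lower; apply that shift to every note.
B##4 to E##4
F4 to Bb3
Fb5 to Bbb4
E4 to A3
Gb5 to Cb5
D#4 to G#3
Cb4 to Fb3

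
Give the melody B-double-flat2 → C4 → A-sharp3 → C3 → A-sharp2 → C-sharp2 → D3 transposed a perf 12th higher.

Bbb2: a twelfth up reaches F, and 19 semitones makes it Fb4.
C4 up a perfect twelfth is G5.
A#3: a twelfth up reaches E, and 19 semitones makes it E#5.
C3 up a perfect twelfth is G4.
A#2: a twelfth up reaches E, and 19 semitones makes it E#4.
C#2 up a perfect twelfth is G#3.
D3: a twelfth up reaches A, and 19 semitones makes it A4.

Fb4 G5 E#5 G4 E#4 G#3 A4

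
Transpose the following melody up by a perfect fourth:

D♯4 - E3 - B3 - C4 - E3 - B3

G#4 A3 E4 F4 A3 E4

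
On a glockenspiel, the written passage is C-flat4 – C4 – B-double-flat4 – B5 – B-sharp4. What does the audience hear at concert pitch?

Written C4 on the glockenspiel sounds as C6, a perfect fifteenth higher; apply that shift to every note.
Cb4 gives Cb6
C4 gives C6
Bbb4 gives Bbb6
B5 gives B7
B#4 gives B#6

Cb6 C6 Bbb6 B7 B#6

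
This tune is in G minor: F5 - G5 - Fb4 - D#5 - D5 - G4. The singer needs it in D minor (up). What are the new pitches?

From G up to D is a perfect fifth; apply that to each pitch.
F5 becomes C6
G5 becomes D6
Fb4 becomes Cb5
D#5 becomes A#5
D5 becomes A5
G4 becomes D5

C6 D6 Cb5 A#5 A5 D5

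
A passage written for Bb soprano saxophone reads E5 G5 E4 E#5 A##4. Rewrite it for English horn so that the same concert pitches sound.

First find concert pitch: the Bb soprano saxophone sounds a major second below written, so E5 G5 E4 E#5 A##4 sounds D5 F5 D4 D#5 G##4.
Then write for English horn: it sounds a perfect fifth below written, so the part must be a perfect fifth above concert.
D5 → A5
F5 → C6
D4 → A4
D#5 → A#5
G##4 → D##5

A5 C6 A4 A#5 D##5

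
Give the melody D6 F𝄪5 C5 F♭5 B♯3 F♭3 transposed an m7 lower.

E5 G##4 D4 Gb4 C##3 Gb2

D6 gives E5
F##5 gives G##4
C5 gives D4
Fb5 gives Gb4
B#3 gives C##3
Fb3 gives Gb2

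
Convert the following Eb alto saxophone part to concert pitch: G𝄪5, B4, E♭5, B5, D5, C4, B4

Written C4 on the Eb alto saxophone sounds as Eb3, a major sixth lower; apply that shift to every note.
G##5 becomes B#4
B4 becomes D4
Eb5 becomes Gb4
B5 becomes D5
D5 becomes F4
C4 becomes Eb3
B4 becomes D4

B#4 D4 Gb4 D5 F4 Eb3 D4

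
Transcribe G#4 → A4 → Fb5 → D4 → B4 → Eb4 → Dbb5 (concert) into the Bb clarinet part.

A#4 B4 Gb5 E4 C#5 F4 Ebb5

Written C4 sounds as Bb3 on the Bb clarinet, so concert pitches are written a major second up.
G#4 becomes A#4
A4 becomes B4
Fb5 becomes Gb5
D4 becomes E4
B4 becomes C#5
Eb4 becomes F4
Dbb5 becomes Ebb5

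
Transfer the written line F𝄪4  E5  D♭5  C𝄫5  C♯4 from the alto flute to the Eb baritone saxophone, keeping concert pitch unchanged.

A##5 G#6 F6 Ebb6 E#5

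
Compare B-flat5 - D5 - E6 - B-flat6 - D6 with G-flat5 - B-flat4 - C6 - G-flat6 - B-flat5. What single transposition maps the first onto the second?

down a major third

Take the first pair: Bb5 → Gb5. B to G spans 3 letter names, so the interval is some kind of third.
Gb5 to Bb5 is 4 semitones, which makes it a major third; the second version is lower, so the direction is down.
Checking another pair — D6 → Bb5 — gives the same interval.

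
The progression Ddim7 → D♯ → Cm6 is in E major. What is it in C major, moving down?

Bbdim7 B Abm6

E major down to C major is a major third; each chord root moves by that interval while the quality stays the same.
Ddim7: root D down a major third → Bb, giving Bbdim7.
D♯: root D♯ down a major third → B, giving B.
Cm6: root C down a major third → Ab, giving Abm6.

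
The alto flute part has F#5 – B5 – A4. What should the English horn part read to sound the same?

G#5 C#6 B4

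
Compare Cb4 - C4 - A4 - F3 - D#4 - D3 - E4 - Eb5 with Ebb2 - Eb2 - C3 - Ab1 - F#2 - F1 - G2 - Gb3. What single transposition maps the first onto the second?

down a major thirteenth

Take the first pair: Cb4 → Ebb2. C to E spans 13 letter names, so the interval is some kind of thirteenth.
Ebb2 to Cb4 is 21 semitones, which makes it a major thirteenth; the second version is lower, so the direction is down.
Checking another pair — Eb5 → Gb3 — gives the same interval.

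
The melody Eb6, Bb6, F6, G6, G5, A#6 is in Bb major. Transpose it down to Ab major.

From Bb down to Ab is a major second; apply that to each pitch.
Eb6 → Db6
Bb6 → Ab6
F6 → Eb6
G6 → F6
G5 → F5
A#6 → G#6

Db6 Ab6 Eb6 F6 F5 G#6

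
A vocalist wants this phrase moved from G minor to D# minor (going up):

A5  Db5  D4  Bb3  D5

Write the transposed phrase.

E#6 A5 A#4 F#4 A#5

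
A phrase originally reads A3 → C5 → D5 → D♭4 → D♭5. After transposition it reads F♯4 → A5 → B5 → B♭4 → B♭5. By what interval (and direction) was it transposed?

up a major sixth

From A3 to F#4 is 6 letter names — a sixth of some quality.
A3 to F#4 is 9 semitones, which makes it a major sixth; the second version is higher, so the direction is up.
Checking another pair — Db5 → Bb5 — gives the same interval.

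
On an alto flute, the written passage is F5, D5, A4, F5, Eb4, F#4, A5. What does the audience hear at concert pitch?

C5 A4 E4 C5 Bb3 C#4 E5

Written C4 on the alto flute sounds as G3, a perfect fourth lower; apply that shift to every note.
F5 gives C5
D5 gives A4
A4 gives E4
F5 gives C5
Eb4 gives Bb3
F#4 gives C#4
A5 gives E5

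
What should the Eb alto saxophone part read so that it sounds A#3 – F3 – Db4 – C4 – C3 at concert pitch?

F##4 D4 Bb4 A4 A3

The Eb alto saxophone sounds a major sixth below written, so the written part must be a major sixth above concert — transpose each note up.
A#3 to F##4
F3 to D4
Db4 to Bb4
C4 to A4
C3 to A3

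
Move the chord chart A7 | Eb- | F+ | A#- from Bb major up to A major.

G#7 D- E+ G##-

Bb major up to A major is a major seventh; each chord root moves by that interval while the quality stays the same.
A7: root A up a major seventh → G#, giving G#7.
Eb-: root Eb up a major seventh → D, giving D-.
F+: root F up a major seventh → E, giving E+.
A#-: root A# up a major seventh → G##, giving G##-.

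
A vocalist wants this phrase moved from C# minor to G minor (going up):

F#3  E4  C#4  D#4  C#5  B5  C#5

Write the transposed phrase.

From C# up to G is a diminished fifth; apply that to each pitch.
F#3 to C4
E4 to Bb4
C#4 to G4
D#4 to A4
C#5 to G5
B5 to F6
C#5 to G5

C4 Bb4 G4 A4 G5 F6 G5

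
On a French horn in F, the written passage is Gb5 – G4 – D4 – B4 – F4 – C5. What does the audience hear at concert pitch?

Cb5 C4 G3 E4 Bb3 F4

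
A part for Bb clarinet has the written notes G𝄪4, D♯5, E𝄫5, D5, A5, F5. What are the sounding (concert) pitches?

F##4 C#5 Dbb5 C5 G5 Eb5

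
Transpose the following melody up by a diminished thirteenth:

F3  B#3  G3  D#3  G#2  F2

Dbb5 G5 Ebb5 Bb4 Eb4 Dbb4

A diminished thirteenth up from F3 gives Dbb5.
B#3: a thirteenth up reaches G, and 19 semitones makes it G5.
A diminished thirteenth up from G3 gives Ebb5.
D#3 up a diminished thirteenth is Bb4.
G#2 up a diminished thirteenth is Eb4.
F2 up a diminished thirteenth is Dbb4.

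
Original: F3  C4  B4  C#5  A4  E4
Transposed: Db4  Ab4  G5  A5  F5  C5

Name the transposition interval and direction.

Take the first pair: F3 → Db4. F to D spans 6 letter names, so the interval is some kind of sixth.
F3 to Db4 is 8 semitones, which makes it a minor sixth; the second version is higher, so the direction is up.
Checking another pair — E4 → C5 — gives the same interval.

up a minor sixth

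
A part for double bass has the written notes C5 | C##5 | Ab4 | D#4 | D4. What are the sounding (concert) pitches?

C4 C##4 Ab3 D#3 D3

Written C4 on the double bass sounds as C3, a perfect octave lower; apply that shift to every note.
C5 becomes C4
C##5 becomes C##4
Ab4 becomes Ab3
D#4 becomes D#3
D4 becomes D3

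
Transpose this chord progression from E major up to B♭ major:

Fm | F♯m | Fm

Cbm Cm Cbm

E major up to B♭ major is a diminished fifth; each chord root moves by that interval while the quality stays the same.
Fm: root F up a diminished fifth → Cb, giving Cbm.
F♯m: root F♯ up a diminished fifth → C, giving Cm.
Fm: root F up a diminished fifth → Cb, giving Cbm.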